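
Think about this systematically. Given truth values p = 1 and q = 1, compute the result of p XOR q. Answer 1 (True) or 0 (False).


p = 1, q = 1
Operation: p XOR q
Evaluate: 1 XOR 1 = 0

0


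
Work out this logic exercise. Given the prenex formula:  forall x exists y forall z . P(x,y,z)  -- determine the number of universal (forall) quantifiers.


Quantifier prefix: forall x exists y forall z
Mark each quantifier type:
  U E U
Universal count = 2, Existential count = 1
Asked for universal (forall) quantifiers: 2

2


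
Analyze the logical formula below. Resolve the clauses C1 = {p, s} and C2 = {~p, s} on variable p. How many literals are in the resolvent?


Remove p from C1 and ~p from C2.
C1 remainder: {s}
C2 remainder: {s}
Union (resolvent): {s}
Resolvent has 1 literal(s).

1


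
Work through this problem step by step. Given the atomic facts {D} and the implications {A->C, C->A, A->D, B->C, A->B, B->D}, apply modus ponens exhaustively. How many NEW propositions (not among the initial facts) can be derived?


Initial facts: {D}
Apply modus ponens to closure:
  (no implication fires)
Final known: {D}
New propositions: {(none)}
Count = 0

0


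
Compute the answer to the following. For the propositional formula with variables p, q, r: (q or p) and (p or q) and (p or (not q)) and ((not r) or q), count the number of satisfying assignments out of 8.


Evaluate all 8 assignments for p, q, r:
p=0, q=0, r=0: 0
p=0, q=0, r=1: 0
p=0, q=1, r=0: 0
p=0, q=1, r=1: 0
p=1, q=0, r=0: 1
p=1, q=0, r=1: 0
p=1, q=1, r=0: 1
p=1, q=1, r=1: 1
Satisfying count = 3

3


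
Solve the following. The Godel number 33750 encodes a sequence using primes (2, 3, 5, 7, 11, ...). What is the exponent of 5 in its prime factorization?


Factorize 33750 by dividing by 5 repeatedly.
Division steps: 5 divides 33750 exactly 4 time(s).
Exponent of 5 = 4

4


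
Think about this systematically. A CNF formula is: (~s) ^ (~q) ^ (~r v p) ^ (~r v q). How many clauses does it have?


A CNF formula is a conjunction of clauses.
Clauses are separated by ^.
Counting the conjuncts: 4 clauses.

4


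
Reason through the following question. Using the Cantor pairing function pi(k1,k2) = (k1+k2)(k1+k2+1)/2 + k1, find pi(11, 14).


k1 + k2 = 25
(k1+k2)(k1+k2+1)/2 = 25 * 26 / 2 = 325
pi = 325 + 11 = 336

336


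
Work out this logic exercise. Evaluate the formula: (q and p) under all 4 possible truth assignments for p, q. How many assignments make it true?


Check all 4 assignments:
p=0, q=0: 0
p=0, q=1: 0
p=1, q=0: 0
p=1, q=1: 1
Count of True = 1

1


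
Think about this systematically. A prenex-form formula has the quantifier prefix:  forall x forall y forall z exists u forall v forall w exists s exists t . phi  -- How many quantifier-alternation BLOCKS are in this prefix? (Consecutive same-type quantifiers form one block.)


Quantifier-type sequence: A A A E A A E E  (A=forall, E=exists)
Group into maximal same-type runs:
  Ax3 | Ex1 | Ax2 | Ex2
Number of blocks = 4

4


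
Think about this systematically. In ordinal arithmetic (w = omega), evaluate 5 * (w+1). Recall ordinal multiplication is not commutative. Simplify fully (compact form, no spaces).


Compute 5 * (w+1).
Ordinal * is associative and left-distributive over +, but NOT commutative; for finite n>1, n*w = w but w*n stays w*n.
By left-distributivity: 5 * (w+1) = 5*w + 5*1 = w + 5 = w+5.
Result = w+5

w+5


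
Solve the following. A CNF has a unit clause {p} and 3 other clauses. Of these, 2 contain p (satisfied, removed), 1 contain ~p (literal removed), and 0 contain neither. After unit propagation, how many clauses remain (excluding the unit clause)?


Satisfied (removed): 2
Shortened (remain): 1
Unchanged (remain): 0
Remaining = 1 + 0 = 1

1


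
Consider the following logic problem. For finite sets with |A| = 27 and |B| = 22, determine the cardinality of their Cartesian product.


The Cartesian product A x B contains all ordered pairs (a, b).
|A x B| = |A| * |B| = 27 * 22 = 594

594


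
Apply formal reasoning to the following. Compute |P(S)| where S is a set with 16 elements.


The power set of a set with n elements has 2^n elements.
|P(S)| = 2^16 = 65536

65536


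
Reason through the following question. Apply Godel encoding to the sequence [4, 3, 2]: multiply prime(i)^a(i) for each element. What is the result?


Encode each element as an exponent of the corresponding prime:
  2^4 = 16
  3^3 = 27
  5^2 = 25
Product = 16 * 27 * 25 = 10800

10800


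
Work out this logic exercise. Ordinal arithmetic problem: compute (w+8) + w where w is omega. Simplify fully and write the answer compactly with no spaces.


Compute (w+8) + w.
Ordinal + is associative but NOT commutative; for finite n>0, n + w = w but w + n stays w+n.
(w+8) + w = w + (8+w) = w + w = w*2 (the finite tail 8 is absorbed by the right w).
Result = w*2

w*2


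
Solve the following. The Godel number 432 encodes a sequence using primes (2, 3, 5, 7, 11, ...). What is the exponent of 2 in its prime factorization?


Factorize 432 by dividing by 2 repeatedly.
Division steps: 2 divides 432 exactly 4 time(s).
Exponent of 2 = 4

4


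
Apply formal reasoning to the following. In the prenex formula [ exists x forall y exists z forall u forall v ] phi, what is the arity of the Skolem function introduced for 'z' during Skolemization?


Quantifier prefix: exists x forall y exists z forall u forall v
'z' is existentially quantified at position 3.
Universal variables preceding it: y
Skolem function arity = 1

1


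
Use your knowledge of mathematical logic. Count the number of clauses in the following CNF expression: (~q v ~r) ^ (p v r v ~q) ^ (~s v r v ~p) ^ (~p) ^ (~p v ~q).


A CNF formula is a conjunction of clauses.
Clauses are separated by ^.
Counting the conjuncts: 5 clauses.

5


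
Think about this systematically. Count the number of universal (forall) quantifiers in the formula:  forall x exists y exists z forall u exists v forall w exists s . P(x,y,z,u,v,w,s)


Quantifier prefix: forall x exists y exists z forall u exists v forall w exists s
Mark each quantifier type:
  U E E U E U E
Universal count = 3, Existential count = 4
Asked for universal (forall) quantifiers: 3

3


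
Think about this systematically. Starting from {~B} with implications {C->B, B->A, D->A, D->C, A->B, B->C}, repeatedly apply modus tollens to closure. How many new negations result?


Initial negated facts: {~B}
Apply modus tollens to closure:
  ~B and C->B  =>  ~C
  ~C and D->C  =>  ~D
  ~B and A->B  =>  ~A
Final negated: {~A, ~B, ~C, ~D}
New negations: {~A, ~C, ~D}
Count = 3

3


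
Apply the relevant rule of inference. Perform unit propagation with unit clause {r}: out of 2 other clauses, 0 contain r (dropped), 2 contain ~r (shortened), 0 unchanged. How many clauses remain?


Satisfied (removed): 0
Shortened (remain): 2
Unchanged (remain): 0
Remaining = 2 + 0 = 2

2


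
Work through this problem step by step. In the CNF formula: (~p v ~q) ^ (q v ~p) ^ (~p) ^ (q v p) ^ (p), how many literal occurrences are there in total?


Counting literals in each clause:
Clause 1: 2 literal(s)
Clause 2: 2 literal(s)
Clause 3: 1 literal(s)
Clause 4: 2 literal(s)
Clause 5: 1 literal(s)
Total = 8

8


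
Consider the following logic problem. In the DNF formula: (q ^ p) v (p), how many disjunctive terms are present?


A DNF formula is a disjunction of terms (conjunctions).
Terms are separated by v.
Counting the disjuncts: 2 terms.

2


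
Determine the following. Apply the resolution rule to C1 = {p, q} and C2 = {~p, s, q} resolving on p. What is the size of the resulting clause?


Remove p from C1 and ~p from C2.
C1 remainder: {q}
C2 remainder: {s, q}
Union (resolvent): {q, s}
Resolvent has 2 literal(s).

2


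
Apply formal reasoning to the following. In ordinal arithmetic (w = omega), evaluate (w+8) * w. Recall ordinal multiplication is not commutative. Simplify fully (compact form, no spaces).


Compute (w+8) * w.
Ordinal * is associative and left-distributive over +, but NOT commutative; for finite n>1, n*w = w but w*n stays w*n.
(w+8) * w = sup{(w+8)*k : k<w} = sup{w*k+8} = w^2 (the +8 tail is absorbed in the limit).
Result = w^2

w^2


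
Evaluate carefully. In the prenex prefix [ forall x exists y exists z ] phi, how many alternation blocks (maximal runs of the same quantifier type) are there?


Quantifier-type sequence: A E E  (A=forall, E=exists)
Group into maximal same-type runs:
  Ax1 | Ex2
Number of blocks = 2

2


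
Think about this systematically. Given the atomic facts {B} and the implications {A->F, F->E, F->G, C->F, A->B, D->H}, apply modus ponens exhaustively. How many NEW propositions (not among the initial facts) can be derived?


Initial facts: {B}
Apply modus ponens to closure:
  (no implication fires)
Final known: {B}
New propositions: {(none)}
Count = 0

0


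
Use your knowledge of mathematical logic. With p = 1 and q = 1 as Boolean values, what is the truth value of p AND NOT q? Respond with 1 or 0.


p = 1, q = 1
Operation: p AND NOT q
Evaluate: 1 AND NOT 1 = 0

0


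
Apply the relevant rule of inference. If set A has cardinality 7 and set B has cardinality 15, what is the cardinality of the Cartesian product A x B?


The Cartesian product A x B contains all ordered pairs (a, b).
|A x B| = |A| * |B| = 7 * 15 = 105

105


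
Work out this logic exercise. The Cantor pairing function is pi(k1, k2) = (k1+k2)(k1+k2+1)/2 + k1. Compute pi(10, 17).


k1 + k2 = 27
(k1+k2)(k1+k2+1)/2 = 27 * 28 / 2 = 378
pi = 378 + 10 = 388

388


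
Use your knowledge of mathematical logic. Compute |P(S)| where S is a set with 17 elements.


The power set of a set with n elements has 2^n elements.
|P(S)| = 2^17 = 131072

131072


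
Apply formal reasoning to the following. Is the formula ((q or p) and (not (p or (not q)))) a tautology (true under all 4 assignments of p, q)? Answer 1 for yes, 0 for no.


Check all 4 assignments:
p=0, q=0: 0
p=0, q=1: 1
p=1, q=0: 0
p=1, q=1: 0
Satisfying count = 1/4.
Tautology iff count = 4: no.

0


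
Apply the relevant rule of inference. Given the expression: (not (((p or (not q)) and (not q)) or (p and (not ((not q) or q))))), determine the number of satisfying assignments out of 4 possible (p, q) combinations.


Check all 4 assignments:
p=0, q=0: 0
p=0, q=1: 1
p=1, q=0: 0
p=1, q=1: 1
Count of True = 2

2


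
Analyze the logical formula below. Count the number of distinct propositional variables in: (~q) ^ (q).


Identify each variable that appears in the formula.
Variables found: q
Count = 1

1


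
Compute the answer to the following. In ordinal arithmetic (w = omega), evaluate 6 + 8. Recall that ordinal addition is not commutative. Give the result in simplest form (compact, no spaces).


Compute 6 + 8.
Ordinal + is associative but NOT commutative; for finite n>0, n + w = w but w + n stays w+n.
Both operands finite; ordinal + agrees with natural +: 6 + 8 = 14.
Result = 14

14


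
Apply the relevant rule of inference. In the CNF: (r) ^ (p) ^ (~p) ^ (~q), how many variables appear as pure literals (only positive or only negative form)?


Check each variable for pure literal status:
p: mixed (not pure)
q: pure negative
r: pure positive
Pure literal count = 2

2


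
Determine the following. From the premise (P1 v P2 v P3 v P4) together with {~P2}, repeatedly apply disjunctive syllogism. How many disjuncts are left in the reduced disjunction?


Original disjuncts (4): P1, P2, P3, P4
Negated (eliminate): ~P2
Remaining disjuncts: P1, P3, P4
Count = 4 - 1 = 3

3


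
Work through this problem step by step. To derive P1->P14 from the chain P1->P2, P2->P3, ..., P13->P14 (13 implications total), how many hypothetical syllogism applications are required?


With 13 implications in a chain connecting 14 propositions:
P1->P2, P2->P3, ..., P13->P14
Steps needed = (number of implications) - 1 = 13 - 1 = 12

12


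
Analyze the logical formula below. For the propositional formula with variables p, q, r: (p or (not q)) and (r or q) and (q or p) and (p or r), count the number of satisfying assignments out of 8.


Evaluate all 8 assignments for p, q, r:
p=0, q=0, r=0: 0
p=0, q=0, r=1: 0
p=0, q=1, r=0: 0
p=0, q=1, r=1: 0
p=1, q=0, r=0: 0
p=1, q=0, r=1: 1
p=1, q=1, r=0: 1
p=1, q=1, r=1: 1
Satisfying count = 3

3


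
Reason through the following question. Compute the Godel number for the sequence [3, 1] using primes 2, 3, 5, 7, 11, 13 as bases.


Encode each element as an exponent of the corresponding prime:
  2^3 = 8
  3^1 = 3
Product = 8 * 3 = 24

24


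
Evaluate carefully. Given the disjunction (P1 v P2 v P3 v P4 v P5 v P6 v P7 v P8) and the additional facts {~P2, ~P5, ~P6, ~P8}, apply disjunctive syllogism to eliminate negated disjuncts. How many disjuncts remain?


Original disjuncts (8): P1, P2, P3, P4, P5, P6, P7, P8
Negated (eliminate): ~P2, ~P5, ~P6, ~P8
Remaining disjuncts: P1, P3, P4, P7
Count = 8 - 4 = 4

4


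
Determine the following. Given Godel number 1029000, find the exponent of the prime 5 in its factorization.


Factorize 1029000 by dividing by 5 repeatedly.
Division steps: 5 divides 1029000 exactly 3 time(s).
Exponent of 5 = 3

3


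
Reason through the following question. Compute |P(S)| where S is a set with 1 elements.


The power set of a set with n elements has 2^n elements.
|P(S)| = 2^1 = 2

2


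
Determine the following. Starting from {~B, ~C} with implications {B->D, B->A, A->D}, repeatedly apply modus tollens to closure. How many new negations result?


Initial negated facts: {~B, ~C}
Apply modus tollens to closure:
  (no implication fires)
Final negated: {~B, ~C}
New negations: {(none)}
Count = 0

0


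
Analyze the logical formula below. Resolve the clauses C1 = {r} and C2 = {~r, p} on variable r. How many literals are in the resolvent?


Remove r from C1 and ~r from C2.
C1 remainder: {}
C2 remainder: {p}
Union (resolvent): {p}
Resolvent has 1 literal(s).

1


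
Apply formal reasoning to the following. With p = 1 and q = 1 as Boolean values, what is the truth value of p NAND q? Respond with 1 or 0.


p = 1, q = 1
Operation: p NAND q
Evaluate: 1 NAND 1 = 0

0


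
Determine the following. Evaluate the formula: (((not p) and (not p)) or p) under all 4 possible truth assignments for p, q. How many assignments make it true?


Check all 4 assignments:
p=0, q=0: 1
p=0, q=1: 1
p=1, q=0: 1
p=1, q=1: 1
Count of True = 4

4


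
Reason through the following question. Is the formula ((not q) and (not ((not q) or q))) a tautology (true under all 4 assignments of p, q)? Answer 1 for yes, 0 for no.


Check all 4 assignments:
p=0, q=0: 0
p=0, q=1: 0
p=1, q=0: 0
p=1, q=1: 0
Satisfying count = 0/4.
Tautology iff count = 4: no.

0


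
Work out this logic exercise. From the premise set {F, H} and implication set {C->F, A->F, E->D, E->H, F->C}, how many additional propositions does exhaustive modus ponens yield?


Initial facts: {F, H}
Apply modus ponens to closure:
  F and F->C  =>  C
Final known: {C, F, H}
New propositions: {C}
Count = 1

1


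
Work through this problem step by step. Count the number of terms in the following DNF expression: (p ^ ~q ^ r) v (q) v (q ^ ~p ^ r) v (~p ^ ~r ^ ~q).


A DNF formula is a disjunction of terms (conjunctions).
Terms are separated by v.
Counting the disjuncts: 4 terms.

4


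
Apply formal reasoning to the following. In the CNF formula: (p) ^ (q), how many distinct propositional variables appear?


Identify each variable that appears in the formula.
Variables found: p, q
Count = 2

2


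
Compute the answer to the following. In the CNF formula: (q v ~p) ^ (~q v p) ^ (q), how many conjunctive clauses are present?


A CNF formula is a conjunction of clauses.
Clauses are separated by ^.
Counting the conjuncts: 3 clauses.

3


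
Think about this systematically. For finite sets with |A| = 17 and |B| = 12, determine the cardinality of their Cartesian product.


The Cartesian product A x B contains all ordered pairs (a, b).
|A x B| = |A| * |B| = 17 * 12 = 204

204


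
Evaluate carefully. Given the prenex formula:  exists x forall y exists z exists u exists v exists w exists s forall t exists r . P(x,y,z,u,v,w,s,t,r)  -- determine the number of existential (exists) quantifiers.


Quantifier prefix: exists x forall y exists z exists u exists v exists w exists s forall t exists r
Mark each quantifier type:
  E U E E E E E U E
Universal count = 2, Existential count = 7
Asked for existential (exists) quantifiers: 7

7


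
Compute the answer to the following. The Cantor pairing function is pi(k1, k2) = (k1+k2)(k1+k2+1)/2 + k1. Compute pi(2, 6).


k1 + k2 = 8
(k1+k2)(k1+k2+1)/2 = 8 * 9 / 2 = 36
pi = 36 + 2 = 38

38


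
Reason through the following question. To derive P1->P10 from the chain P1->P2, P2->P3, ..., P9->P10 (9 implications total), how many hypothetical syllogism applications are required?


With 9 implications in a chain connecting 10 propositions:
P1->P2, P2->P3, ..., P9->P10
Steps needed = (number of implications) - 1 = 9 - 1 = 8

8


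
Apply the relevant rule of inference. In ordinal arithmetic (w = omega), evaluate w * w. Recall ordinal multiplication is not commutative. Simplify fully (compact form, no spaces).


Compute w * w.
Ordinal * is associative and left-distributive over +, but NOT commutative; for finite n>1, n*w = w but w*n stays w*n.
w * w = w^2 by definition.
Result = w^2

w^2


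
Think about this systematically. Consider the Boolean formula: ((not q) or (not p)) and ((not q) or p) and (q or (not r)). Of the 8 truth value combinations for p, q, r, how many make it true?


Evaluate all 8 assignments for p, q, r:
p=0, q=0, r=0: 1
p=0, q=0, r=1: 0
p=0, q=1, r=0: 0
p=0, q=1, r=1: 0
p=1, q=0, r=0: 1
p=1, q=0, r=1: 0
p=1, q=1, r=0: 0
p=1, q=1, r=1: 0
Satisfying count = 2

2


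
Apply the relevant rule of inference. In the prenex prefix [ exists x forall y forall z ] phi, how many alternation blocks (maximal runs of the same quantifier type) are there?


Quantifier-type sequence: E A A  (A=forall, E=exists)
Group into maximal same-type runs:
  Ex1 | Ax2
Number of blocks = 2

2


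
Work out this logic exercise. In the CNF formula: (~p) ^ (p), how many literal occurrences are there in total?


Counting literals in each clause:
Clause 1: 1 literal(s)
Clause 2: 1 literal(s)
Total = 2

2


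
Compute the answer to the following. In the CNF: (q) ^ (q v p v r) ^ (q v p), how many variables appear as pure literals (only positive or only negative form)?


Check each variable for pure literal status:
p: pure positive
q: pure positive
r: pure positive
Pure literal count = 3

3


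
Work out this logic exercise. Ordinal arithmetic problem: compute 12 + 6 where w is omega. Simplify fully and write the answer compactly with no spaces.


Compute 12 + 6.
Ordinal + is associative but NOT commutative; for finite n>0, n + w = w but w + n stays w+n.
Both operands finite; ordinal + agrees with natural +: 12 + 6 = 18.
Result = 18

18


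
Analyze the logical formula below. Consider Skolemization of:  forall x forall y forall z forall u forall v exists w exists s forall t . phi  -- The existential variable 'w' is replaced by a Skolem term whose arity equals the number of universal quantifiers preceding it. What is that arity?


Quantifier prefix: forall x forall y forall z forall u forall v exists w exists s forall t
'w' is existentially quantified at position 6.
Universal variables preceding it: x, y, z, u, v
Skolem function arity = 5

5


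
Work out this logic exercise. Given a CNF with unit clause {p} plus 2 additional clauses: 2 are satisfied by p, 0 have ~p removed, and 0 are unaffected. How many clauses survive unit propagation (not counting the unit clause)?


Satisfied (removed): 2
Shortened (remain): 0
Unchanged (remain): 0
Remaining = 0 + 0 = 0

0


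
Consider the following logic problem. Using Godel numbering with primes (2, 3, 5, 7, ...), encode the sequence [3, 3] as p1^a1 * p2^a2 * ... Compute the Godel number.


Encode each element as an exponent of the corresponding prime:
  2^3 = 8
  3^3 = 27
Product = 8 * 27 = 216

216


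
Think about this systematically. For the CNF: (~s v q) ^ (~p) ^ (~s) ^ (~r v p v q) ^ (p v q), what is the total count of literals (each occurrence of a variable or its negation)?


Counting literals in each clause:
Clause 1: 2 literal(s)
Clause 2: 1 literal(s)
Clause 3: 1 literal(s)
Clause 4: 3 literal(s)
Clause 5: 2 literal(s)
Total = 9

9


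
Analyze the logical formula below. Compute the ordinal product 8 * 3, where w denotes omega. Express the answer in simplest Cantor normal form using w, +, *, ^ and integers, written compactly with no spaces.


Compute 8 * 3.
Ordinal * is associative and left-distributive over +, but NOT commutative; for finite n>1, n*w = w but w*n stays w*n.
Both finite; ordinal * agrees with natural *: 8 * 3 = 24.
Result = 24

24


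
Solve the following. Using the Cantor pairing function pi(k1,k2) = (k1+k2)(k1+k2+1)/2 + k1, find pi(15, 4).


k1 + k2 = 19
(k1+k2)(k1+k2+1)/2 = 19 * 20 / 2 = 190
pi = 190 + 15 = 205

205


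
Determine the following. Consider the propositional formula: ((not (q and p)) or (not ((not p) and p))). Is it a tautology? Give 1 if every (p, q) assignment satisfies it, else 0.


Check all 4 assignments:
p=0, q=0: 1
p=0, q=1: 1
p=1, q=0: 1
p=1, q=1: 1
Satisfying count = 4/4.
Tautology iff count = 4: yes.

1


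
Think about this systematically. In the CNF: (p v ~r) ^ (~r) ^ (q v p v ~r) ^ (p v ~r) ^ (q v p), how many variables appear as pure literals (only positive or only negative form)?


Check each variable for pure literal status:
p: pure positive
q: pure positive
r: pure negative
Pure literal count = 3

3


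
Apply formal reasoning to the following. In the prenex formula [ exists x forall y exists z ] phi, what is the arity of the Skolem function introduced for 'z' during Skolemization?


Quantifier prefix: exists x forall y exists z
'z' is existentially quantified at position 3.
Universal variables preceding it: y
Skolem function arity = 1

1


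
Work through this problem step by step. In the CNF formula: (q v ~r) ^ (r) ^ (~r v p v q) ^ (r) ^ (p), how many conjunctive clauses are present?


A CNF formula is a conjunction of clauses.
Clauses are separated by ^.
Counting the conjuncts: 5 clauses.

5


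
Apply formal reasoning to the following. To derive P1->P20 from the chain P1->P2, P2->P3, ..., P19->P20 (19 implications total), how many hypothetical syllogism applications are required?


With 19 implications in a chain connecting 20 propositions:
P1->P2, P2->P3, ..., P19->P20
Steps needed = (number of implications) - 1 = 19 - 1 = 18

18


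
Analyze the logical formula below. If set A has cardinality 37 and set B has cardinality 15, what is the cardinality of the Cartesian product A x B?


The Cartesian product A x B contains all ordered pairs (a, b).
|A x B| = |A| * |B| = 37 * 15 = 555

555


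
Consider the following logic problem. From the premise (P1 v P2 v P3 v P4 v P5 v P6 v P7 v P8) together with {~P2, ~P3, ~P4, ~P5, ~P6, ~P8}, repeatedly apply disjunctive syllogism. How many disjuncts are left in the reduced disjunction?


Original disjuncts (8): P1, P2, P3, P4, P5, P6, P7, P8
Negated (eliminate): ~P2, ~P3, ~P4, ~P5, ~P6, ~P8
Remaining disjuncts: P1, P7
Count = 8 - 6 = 2

2


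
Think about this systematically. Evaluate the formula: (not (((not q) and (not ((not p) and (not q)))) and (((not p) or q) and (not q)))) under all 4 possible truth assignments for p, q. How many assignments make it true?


Check all 4 assignments:
p=0, q=0: 1
p=0, q=1: 1
p=1, q=0: 1
p=1, q=1: 1
Count of True = 4

4


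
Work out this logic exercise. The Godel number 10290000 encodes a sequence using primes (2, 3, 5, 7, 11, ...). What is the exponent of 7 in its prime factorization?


Factorize 10290000 by dividing by 7 repeatedly.
Division steps: 7 divides 10290000 exactly 3 time(s).
Exponent of 7 = 3

3


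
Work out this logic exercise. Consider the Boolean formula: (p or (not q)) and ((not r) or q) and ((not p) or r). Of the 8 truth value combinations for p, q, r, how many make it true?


Evaluate all 8 assignments for p, q, r:
p=0, q=0, r=0: 1
p=0, q=0, r=1: 0
p=0, q=1, r=0: 0
p=0, q=1, r=1: 0
p=1, q=0, r=0: 0
p=1, q=0, r=1: 0
p=1, q=1, r=0: 0
p=1, q=1, r=1: 1
Satisfying count = 2

2


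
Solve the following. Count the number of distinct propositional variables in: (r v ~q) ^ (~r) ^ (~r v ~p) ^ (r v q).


Identify each variable that appears in the formula.
Variables found: p, q, r
Count = 3

3


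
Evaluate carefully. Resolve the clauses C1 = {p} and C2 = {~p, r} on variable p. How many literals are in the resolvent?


Remove p from C1 and ~p from C2.
C1 remainder: {}
C2 remainder: {r}
Union (resolvent): {r}
Resolvent has 1 literal(s).

1


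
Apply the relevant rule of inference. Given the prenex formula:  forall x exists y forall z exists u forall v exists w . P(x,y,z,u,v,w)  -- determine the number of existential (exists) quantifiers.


Quantifier prefix: forall x exists y forall z exists u forall v exists w
Mark each quantifier type:
  U E U E U E
Universal count = 3, Existential count = 3
Asked for existential (exists) quantifiers: 3

3


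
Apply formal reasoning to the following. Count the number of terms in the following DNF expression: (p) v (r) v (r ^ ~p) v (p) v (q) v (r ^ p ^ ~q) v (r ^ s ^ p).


A DNF formula is a disjunction of terms (conjunctions).
Terms are separated by v.
Counting the disjuncts: 7 terms.

7


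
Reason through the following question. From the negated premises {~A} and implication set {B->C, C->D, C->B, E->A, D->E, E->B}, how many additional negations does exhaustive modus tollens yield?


Initial negated facts: {~A}
Apply modus tollens to closure:
  ~A and E->A  =>  ~E
  ~E and D->E  =>  ~D
  ~D and C->D  =>  ~C
  ~C and B->C  =>  ~B
Final negated: {~A, ~B, ~C, ~D, ~E}
New negations: {~B, ~C, ~D, ~E}
Count = 4

4


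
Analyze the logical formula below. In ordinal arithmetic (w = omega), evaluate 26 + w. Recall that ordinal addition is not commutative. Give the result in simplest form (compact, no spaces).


Compute 26 + w.
Ordinal + is associative but NOT commutative; for finite n>0, n + w = w but w + n stays w+n.
Any finite left addend is absorbed by w on the right: 26 + w = w.
Result = w

w


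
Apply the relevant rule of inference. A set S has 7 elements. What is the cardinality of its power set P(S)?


The power set of a set with n elements has 2^n elements.
|P(S)| = 2^7 = 128

128


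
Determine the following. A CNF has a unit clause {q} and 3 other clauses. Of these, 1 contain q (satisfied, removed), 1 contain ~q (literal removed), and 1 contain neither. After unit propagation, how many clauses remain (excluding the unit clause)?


Satisfied (removed): 1
Shortened (remain): 1
Unchanged (remain): 1
Remaining = 1 + 1 = 2

2


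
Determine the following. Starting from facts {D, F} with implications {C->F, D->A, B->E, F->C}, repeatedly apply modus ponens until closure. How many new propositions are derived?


Initial facts: {D, F}
Apply modus ponens to closure:
  D and D->A  =>  A
  F and F->C  =>  C
Final known: {A, C, D, F}
New propositions: {A, C}
Count = 2

2


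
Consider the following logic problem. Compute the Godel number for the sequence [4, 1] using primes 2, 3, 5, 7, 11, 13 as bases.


Encode each element as an exponent of the corresponding prime:
  2^4 = 16
  3^1 = 3
Product = 16 * 3 = 48

48


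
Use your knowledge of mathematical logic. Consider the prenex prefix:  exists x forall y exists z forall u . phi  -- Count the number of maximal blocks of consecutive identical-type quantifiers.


Quantifier-type sequence: E A E A  (A=forall, E=exists)
Group into maximal same-type runs:
  Ex1 | Ax1 | Ex1 | Ax1
Number of blocks = 4

4


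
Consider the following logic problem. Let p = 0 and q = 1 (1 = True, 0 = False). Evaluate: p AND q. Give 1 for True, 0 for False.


p = 0, q = 1
Operation: p AND q
Evaluate: 0 AND 1 = 0

0


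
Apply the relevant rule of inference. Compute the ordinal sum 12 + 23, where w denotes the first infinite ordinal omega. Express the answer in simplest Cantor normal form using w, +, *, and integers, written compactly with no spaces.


Compute 12 + 23.
Ordinal + is associative but NOT commutative; for finite n>0, n + w = w but w + n stays w+n.
Both operands finite; ordinal + agrees with natural +: 12 + 23 = 35.
Result = 35

35


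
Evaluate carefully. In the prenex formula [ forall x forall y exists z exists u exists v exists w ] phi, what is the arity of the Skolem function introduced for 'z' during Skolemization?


Quantifier prefix: forall x forall y exists z exists u exists v exists w
'z' is existentially quantified at position 3.
Universal variables preceding it: x, y
Skolem function arity = 2

2


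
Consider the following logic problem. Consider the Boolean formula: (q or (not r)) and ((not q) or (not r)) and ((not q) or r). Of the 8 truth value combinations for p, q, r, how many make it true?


Evaluate all 8 assignments for p, q, r:
p=0, q=0, r=0: 1
p=0, q=0, r=1: 0
p=0, q=1, r=0: 0
p=0, q=1, r=1: 0
p=1, q=0, r=0: 1
p=1, q=0, r=1: 0
p=1, q=1, r=0: 0
p=1, q=1, r=1: 0
Satisfying count = 2

2


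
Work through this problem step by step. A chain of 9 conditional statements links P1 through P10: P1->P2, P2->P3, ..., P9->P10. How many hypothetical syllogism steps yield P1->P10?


With 9 implications in a chain connecting 10 propositions:
P1->P2, P2->P3, ..., P9->P10
Steps needed = (number of implications) - 1 = 9 - 1 = 8

8


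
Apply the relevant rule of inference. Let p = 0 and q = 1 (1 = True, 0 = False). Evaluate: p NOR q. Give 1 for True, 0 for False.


p = 0, q = 1
Operation: p NOR q
Evaluate: 0 NOR 1 = 0

0


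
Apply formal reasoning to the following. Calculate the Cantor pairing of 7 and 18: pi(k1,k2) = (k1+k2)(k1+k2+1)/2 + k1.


k1 + k2 = 25
(k1+k2)(k1+k2+1)/2 = 25 * 26 / 2 = 325
pi = 325 + 7 = 332

332


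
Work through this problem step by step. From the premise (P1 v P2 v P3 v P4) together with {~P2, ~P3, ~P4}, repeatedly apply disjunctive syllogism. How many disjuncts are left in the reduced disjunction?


Original disjuncts (4): P1, P2, P3, P4
Negated (eliminate): ~P2, ~P3, ~P4
Remaining disjuncts: P1
Count = 4 - 3 = 1

1


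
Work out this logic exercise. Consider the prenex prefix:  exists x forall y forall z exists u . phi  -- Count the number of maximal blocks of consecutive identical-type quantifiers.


Quantifier-type sequence: E A A E  (A=forall, E=exists)
Group into maximal same-type runs:
  Ex1 | Ax2 | Ex1
Number of blocks = 3

3


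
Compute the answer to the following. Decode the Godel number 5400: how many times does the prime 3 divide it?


Factorize 5400 by dividing by 3 repeatedly.
Division steps: 3 divides 5400 exactly 3 time(s).
Exponent of 3 = 3

3


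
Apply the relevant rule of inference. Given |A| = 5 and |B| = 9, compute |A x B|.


The Cartesian product A x B contains all ordered pairs (a, b).
|A x B| = |A| * |B| = 5 * 9 = 45

45


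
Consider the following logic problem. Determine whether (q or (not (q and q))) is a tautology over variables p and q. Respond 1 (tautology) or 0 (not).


Check all 4 assignments:
p=0, q=0: 1
p=0, q=1: 1
p=1, q=0: 1
p=1, q=1: 1
Satisfying count = 4/4.
Tautology iff count = 4: yes.

1


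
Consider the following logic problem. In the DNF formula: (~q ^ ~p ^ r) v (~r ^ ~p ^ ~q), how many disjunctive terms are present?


A DNF formula is a disjunction of terms (conjunctions).
Terms are separated by v.
Counting the disjuncts: 2 terms.

2


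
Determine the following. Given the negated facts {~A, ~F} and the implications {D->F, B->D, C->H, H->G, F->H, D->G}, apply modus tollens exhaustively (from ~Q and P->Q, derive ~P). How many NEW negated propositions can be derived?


Initial negated facts: {~A, ~F}
Apply modus tollens to closure:
  ~F and D->F  =>  ~D
  ~D and B->D  =>  ~B
Final negated: {~A, ~B, ~D, ~F}
New negations: {~B, ~D}
Count = 2

2


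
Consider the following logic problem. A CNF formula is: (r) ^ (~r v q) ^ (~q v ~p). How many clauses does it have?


A CNF formula is a conjunction of clauses.
Clauses are separated by ^.
Counting the conjuncts: 3 clauses.

3


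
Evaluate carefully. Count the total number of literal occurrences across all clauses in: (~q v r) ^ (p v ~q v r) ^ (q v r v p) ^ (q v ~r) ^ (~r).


Counting literals in each clause:
Clause 1: 2 literal(s)
Clause 2: 3 literal(s)
Clause 3: 3 literal(s)
Clause 4: 2 literal(s)
Clause 5: 1 literal(s)
Total = 11

11


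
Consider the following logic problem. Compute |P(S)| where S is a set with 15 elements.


The power set of a set with n elements has 2^n elements.
|P(S)| = 2^15 = 32768

32768


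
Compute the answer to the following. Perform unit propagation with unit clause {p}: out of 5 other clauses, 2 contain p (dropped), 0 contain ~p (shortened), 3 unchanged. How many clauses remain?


Satisfied (removed): 2
Shortened (remain): 0
Unchanged (remain): 3
Remaining = 0 + 3 = 3

3


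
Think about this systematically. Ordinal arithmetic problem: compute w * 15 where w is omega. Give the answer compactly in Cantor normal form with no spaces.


Compute w * 15.
Ordinal * is associative and left-distributive over +, but NOT commutative; for finite n>1, n*w = w but w*n stays w*n.
w * 15 means 15 copies of w concatenated: w*15.
Result = w*15

w*15


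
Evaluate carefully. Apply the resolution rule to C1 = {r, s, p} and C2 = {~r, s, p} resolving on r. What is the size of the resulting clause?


Remove r from C1 and ~r from C2.
C1 remainder: {s, p}
C2 remainder: {s, p}
Union (resolvent): {p, s}
Resolvent has 2 literal(s).

2


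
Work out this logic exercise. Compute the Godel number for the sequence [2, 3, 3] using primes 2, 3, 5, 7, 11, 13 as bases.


Encode each element as an exponent of the corresponding prime:
  2^2 = 4
  3^3 = 27
  5^3 = 125
Product = 4 * 27 * 125 = 13500

13500


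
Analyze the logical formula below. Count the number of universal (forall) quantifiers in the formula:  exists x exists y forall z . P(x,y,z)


Quantifier prefix: exists x exists y forall z
Mark each quantifier type:
  E E U
Universal count = 1, Existential count = 2
Asked for universal (forall) quantifiers: 1

1


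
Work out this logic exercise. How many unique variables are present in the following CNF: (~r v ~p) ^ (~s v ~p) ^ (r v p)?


Identify each variable that appears in the formula.
Variables found: p, r, s
Count = 3

3


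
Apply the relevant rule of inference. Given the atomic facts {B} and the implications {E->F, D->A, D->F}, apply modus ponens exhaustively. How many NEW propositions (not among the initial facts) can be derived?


Initial facts: {B}
Apply modus ponens to closure:
  (no implication fires)
Final known: {B}
New propositions: {(none)}
Count = 0

0


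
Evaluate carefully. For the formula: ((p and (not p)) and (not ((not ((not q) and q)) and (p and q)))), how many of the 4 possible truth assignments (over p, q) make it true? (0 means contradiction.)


Check all 4 assignments:
p=0, q=0: 0
p=0, q=1: 0
p=1, q=0: 0
p=1, q=1: 0
Count of True = 0

0


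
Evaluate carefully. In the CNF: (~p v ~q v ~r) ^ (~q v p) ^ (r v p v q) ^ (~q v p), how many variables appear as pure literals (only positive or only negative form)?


Check each variable for pure literal status:
p: mixed (not pure)
q: mixed (not pure)
r: mixed (not pure)
Pure literal count = 0

0


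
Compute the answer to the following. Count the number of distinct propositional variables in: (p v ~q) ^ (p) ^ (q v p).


Identify each variable that appears in the formula.
Variables found: p, q
Count = 2

2


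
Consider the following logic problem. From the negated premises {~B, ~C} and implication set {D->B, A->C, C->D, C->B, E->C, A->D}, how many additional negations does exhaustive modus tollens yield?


Initial negated facts: {~B, ~C}
Apply modus tollens to closure:
  ~B and D->B  =>  ~D
  ~C and A->C  =>  ~A
  ~C and E->C  =>  ~E
Final negated: {~A, ~B, ~C, ~D, ~E}
New negations: {~A, ~D, ~E}
Count = 3

3


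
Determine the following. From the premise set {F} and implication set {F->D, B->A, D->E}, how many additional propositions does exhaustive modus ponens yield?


Initial facts: {F}
Apply modus ponens to closure:
  F and F->D  =>  D
  D and D->E  =>  E
Final known: {D, E, F}
New propositions: {D, E}
Count = 2

2


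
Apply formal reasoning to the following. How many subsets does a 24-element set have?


The power set of a set with n elements has 2^n elements.
|P(S)| = 2^24 = 16777216

16777216


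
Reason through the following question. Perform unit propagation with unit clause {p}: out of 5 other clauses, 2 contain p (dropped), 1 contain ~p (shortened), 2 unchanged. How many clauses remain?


Satisfied (removed): 2
Shortened (remain): 1
Unchanged (remain): 2
Remaining = 1 + 2 = 3

3


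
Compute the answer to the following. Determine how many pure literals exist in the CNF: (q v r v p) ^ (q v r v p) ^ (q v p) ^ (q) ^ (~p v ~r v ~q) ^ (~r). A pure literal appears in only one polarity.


Check each variable for pure literal status:
p: mixed (not pure)
q: mixed (not pure)
r: mixed (not pure)
Pure literal count = 0

0


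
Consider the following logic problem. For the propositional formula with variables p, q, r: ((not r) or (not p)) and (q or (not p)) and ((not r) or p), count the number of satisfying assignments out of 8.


Evaluate all 8 assignments for p, q, r:
p=0, q=0, r=0: 1
p=0, q=0, r=1: 0
p=0, q=1, r=0: 1
p=0, q=1, r=1: 0
p=1, q=0, r=0: 0
p=1, q=0, r=1: 0
p=1, q=1, r=0: 1
p=1, q=1, r=1: 0
Satisfying count = 3

3


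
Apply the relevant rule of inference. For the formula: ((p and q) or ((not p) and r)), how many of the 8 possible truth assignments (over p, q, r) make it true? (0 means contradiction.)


Check all 8 assignments:
p=0, q=0, r=0: 0
p=0, q=0, r=1: 1
p=0, q=1, r=0: 0
p=0, q=1, r=1: 1
p=1, q=0, r=0: 0
p=1, q=0, r=1: 0
p=1, q=1, r=0: 1
p=1, q=1, r=1: 1
Count of True = 4

4


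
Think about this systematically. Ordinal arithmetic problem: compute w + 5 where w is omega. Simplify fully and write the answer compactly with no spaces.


Compute w + 5.
Ordinal + is associative but NOT commutative; for finite n>0, n + w = w but w + n stays w+n.
w + 5 is already in normal form (a successor ordinal beyond w).
Result = w+5

w+5


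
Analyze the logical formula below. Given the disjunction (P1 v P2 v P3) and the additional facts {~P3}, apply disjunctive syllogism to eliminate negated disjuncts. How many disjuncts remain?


Original disjuncts (3): P1, P2, P3
Negated (eliminate): ~P3
Remaining disjuncts: P1, P2
Count = 3 - 1 = 2

2


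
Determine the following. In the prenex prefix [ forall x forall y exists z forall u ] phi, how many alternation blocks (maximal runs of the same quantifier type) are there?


Quantifier-type sequence: A A E A  (A=forall, E=exists)
Group into maximal same-type runs:
  Ax2 | Ex1 | Ax1
Number of blocks = 3

3


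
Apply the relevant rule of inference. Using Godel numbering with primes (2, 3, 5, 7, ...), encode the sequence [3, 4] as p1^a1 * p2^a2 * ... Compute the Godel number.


Encode each element as an exponent of the corresponding prime:
  2^3 = 8
  3^4 = 81
Product = 8 * 81 = 648

648


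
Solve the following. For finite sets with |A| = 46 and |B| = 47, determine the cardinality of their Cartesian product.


The Cartesian product A x B contains all ordered pairs (a, b).
|A x B| = |A| * |B| = 46 * 47 = 2162

2162


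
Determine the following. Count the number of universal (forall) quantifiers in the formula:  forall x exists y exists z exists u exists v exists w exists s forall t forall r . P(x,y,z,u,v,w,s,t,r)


Quantifier prefix: forall x exists y exists z exists u exists v exists w exists s forall t forall r
Mark each quantifier type:
  U E E E E E E U U
Universal count = 3, Existential count = 6
Asked for universal (forall) quantifiers: 3

3
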